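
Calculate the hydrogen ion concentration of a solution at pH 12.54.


[H+] = 10^(-pH)
[H+] = 10^(-12.54)
[H+] = 2.884e-13 M

2.884e-13 M


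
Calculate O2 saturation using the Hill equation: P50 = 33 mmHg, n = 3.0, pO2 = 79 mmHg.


Y = pO2^n / (P50^n + pO2^n)
Y = 79^3.0 / (33^3.0 + 79^3.0)
Y = 93.21%

93.21%


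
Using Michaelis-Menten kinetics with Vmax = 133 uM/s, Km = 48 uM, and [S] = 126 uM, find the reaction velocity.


v = Vmax * [S] / (Km + [S])
v = 133 * 126 / (48 + 126)
v = 96.3103 uM/s

96.3103 uM/s


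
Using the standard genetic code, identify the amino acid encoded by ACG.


Standard genetic code lookup.
Codon ACG -> Thr

Thr


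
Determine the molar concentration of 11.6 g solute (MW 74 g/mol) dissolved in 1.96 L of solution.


C = (mass / MW) / volume
C = (11.6 / 74) / 1.96
C = 0.08 M

0.08 M


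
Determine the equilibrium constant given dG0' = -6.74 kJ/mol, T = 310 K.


Keq = exp(-dG0 * 1000 / (R * T))
Keq = exp(-(-6.74) * 1000 / (8.314 * 310))
Keq = 13.6686

13.6686


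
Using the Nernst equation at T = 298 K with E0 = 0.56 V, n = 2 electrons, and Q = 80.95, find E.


E = E0 - (RT/nF) * ln(Q)
E = 0.56 - (8.314 * 298 / (2 * 96485)) * ln(80.95)
E = 0.5036 V

0.5036 V


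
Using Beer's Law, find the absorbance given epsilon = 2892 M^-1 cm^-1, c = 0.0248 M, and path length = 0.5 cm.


A = epsilon * c * l
A = 2892 * 0.0248 * 0.5
A = 35.8608

35.8608


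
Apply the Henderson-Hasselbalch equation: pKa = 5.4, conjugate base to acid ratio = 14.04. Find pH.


pH = pKa + log10([A-]/[HA])
pH = 5.4 + log10(14.04)
pH = 6.5474

6.5474


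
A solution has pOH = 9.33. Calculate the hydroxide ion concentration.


[OH-] = 10^(-pOH)
[OH-] = 10^(-9.33)
[OH-] = 4.677e-10 M

4.677e-10 M


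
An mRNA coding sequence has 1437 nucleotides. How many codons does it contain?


codons = nucleotides / 3
codons = 1437 / 3 = 479

479


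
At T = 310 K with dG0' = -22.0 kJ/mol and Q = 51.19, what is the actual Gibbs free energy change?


dG = dG0' + RT * ln(Q) / 1000
dG = -22.0 + 8.314 * 310 * ln(51.19) / 1000
dG = -11.8568 kJ/mol

-11.8568 kJ/mol


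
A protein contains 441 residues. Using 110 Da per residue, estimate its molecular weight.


MW = n_residues * 110 Da
MW = 441 * 110
MW = 48510 Da

48510 Da


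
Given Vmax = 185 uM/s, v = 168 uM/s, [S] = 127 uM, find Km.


Km = [S] * (Vmax - v) / v
Km = 127 * (185 - 168) / 168
Km = 12.8512 uM

12.8512 uM


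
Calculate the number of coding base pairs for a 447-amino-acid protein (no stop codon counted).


Each amino acid = 1 codon = 3 bp
bp = 447 * 3 = 1341 bp

1341 bp


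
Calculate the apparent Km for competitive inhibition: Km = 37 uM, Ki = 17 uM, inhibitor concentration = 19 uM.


Km_app = Km * (1 + [I]/Ki)
Km_app = 37 * (1 + 19/17)
Km_app = 78.3529 uM

78.3529 uM


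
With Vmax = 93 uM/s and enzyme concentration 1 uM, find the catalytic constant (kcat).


kcat = Vmax / [E]t
kcat = 93 / 1
kcat = 93.0 s^-1

93.0 s^-1


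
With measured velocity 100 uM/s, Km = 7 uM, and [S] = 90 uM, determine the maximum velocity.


Vmax = v * (Km + [S]) / [S]
Vmax = 100 * (7 + 90) / 90
Vmax = 107.7778 uM/s

107.7778 uM/s


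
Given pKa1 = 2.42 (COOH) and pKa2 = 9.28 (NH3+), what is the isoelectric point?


pI = (pKa1 + pKa2) / 2
pI = (2.42 + 9.28) / 2
pI = 5.85

5.85


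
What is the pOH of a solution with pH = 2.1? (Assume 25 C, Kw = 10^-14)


pOH = 14 - pH
pOH = 14 - 2.1
pOH = 11.9

11.9


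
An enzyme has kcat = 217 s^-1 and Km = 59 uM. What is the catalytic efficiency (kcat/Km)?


Catalytic efficiency = kcat / Km
= 217 / 59
= 3.678 uM^-1*s^-1

3.678 uM^-1*s^-1


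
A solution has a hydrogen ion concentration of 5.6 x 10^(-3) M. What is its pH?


pH = -log10([H+])
pH = -log10(5.6 x 10^(-3))
pH = 2.2518

2.2518


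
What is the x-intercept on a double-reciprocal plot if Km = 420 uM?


x-intercept = -1/Km
= -1/420
= -0.0024 1/uM

-0.0024 1/uM


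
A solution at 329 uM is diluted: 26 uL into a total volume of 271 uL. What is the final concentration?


C2 = C1 * V1 / V2
C2 = 329 * 26 / 271
C2 = 31.5646 uM

31.5646 uM


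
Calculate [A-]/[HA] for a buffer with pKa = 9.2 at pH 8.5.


[A-]/[HA] = 10^(pH - pKa)
= 10^(8.5 - 9.2)
= 0.1995

0.1995


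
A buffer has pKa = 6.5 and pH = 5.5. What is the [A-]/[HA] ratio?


[A-]/[HA] = 10^(pH - pKa)
= 10^(5.5 - 6.5)
= 0.1

0.1


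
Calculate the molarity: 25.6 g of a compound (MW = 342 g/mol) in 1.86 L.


C = (mass / MW) / volume
C = (25.6 / 342) / 1.86
C = 0.0402 M

0.0402 M


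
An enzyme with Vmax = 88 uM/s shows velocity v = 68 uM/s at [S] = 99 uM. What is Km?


Km = [S] * (Vmax - v) / v
Km = 99 * (88 - 68) / 68
Km = 29.1176 uM

29.1176 uM


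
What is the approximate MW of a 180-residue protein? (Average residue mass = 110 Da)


MW = n_residues * 110 Da
MW = 180 * 110
MW = 19800 Da

19800 Da


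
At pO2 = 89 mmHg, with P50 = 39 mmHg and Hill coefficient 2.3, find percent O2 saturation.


Y = pO2^n / (P50^n + pO2^n)
Y = 89^2.3 / (39^2.3 + 89^2.3)
Y = 86.96%

86.96%


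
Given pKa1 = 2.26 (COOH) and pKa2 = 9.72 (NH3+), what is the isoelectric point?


pI = (pKa1 + pKa2) / 2
pI = (2.26 + 9.72) / 2
pI = 5.99

5.99


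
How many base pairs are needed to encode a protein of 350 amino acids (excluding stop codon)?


Each amino acid = 1 codon = 3 bp
bp = 350 * 3 = 1050 bp

1050 bp


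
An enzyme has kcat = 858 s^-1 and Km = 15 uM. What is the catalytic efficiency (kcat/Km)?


Catalytic efficiency = kcat / Km
= 858 / 15
= 57.2 uM^-1*s^-1

57.2 uM^-1*s^-1


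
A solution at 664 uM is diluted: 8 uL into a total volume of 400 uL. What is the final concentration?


C2 = C1 * V1 / V2
C2 = 664 * 8 / 400
C2 = 13.28 uM

13.28 uM


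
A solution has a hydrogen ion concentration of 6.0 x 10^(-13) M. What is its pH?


pH = -log10([H+])
pH = -log10(6.0 x 10^(-13))
pH = 12.2218

12.2218


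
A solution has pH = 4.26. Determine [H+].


[H+] = 10^(-pH)
[H+] = 10^(-4.26)
[H+] = 5.495e-05 M

5.495e-05 M


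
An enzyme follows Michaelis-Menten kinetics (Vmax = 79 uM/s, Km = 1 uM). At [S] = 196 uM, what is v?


v = Vmax * [S] / (Km + [S])
v = 79 * 196 / (1 + 196)
v = 78.599 uM/s

78.599 uM/s


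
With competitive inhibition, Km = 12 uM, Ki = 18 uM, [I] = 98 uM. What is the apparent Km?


Km_app = Km * (1 + [I]/Ki)
Km_app = 12 * (1 + 98/18)
Km_app = 77.3333 uM

77.3333 uM


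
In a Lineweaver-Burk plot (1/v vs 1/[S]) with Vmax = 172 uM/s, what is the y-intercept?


y-intercept = 1/Vmax
= 1/172
= 0.0058 s/uM

0.0058 s/uM


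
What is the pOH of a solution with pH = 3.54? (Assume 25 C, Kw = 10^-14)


pOH = 14 - pH
pOH = 14 - 3.54
pOH = 10.46

10.46


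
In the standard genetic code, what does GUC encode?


Standard genetic code lookup.
Codon GUC -> Val

Val


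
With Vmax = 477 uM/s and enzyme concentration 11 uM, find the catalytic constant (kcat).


kcat = Vmax / [E]t
kcat = 477 / 11
kcat = 43.3636 s^-1

43.3636 s^-1


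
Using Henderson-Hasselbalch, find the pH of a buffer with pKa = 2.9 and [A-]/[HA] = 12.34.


pH = pKa + log10([A-]/[HA])
pH = 2.9 + log10(12.34)
pH = 3.9913

3.9913


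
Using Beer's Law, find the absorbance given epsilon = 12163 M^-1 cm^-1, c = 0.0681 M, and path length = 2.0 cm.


A = epsilon * c * l
A = 12163 * 0.0681 * 2.0
A = 1656.6006

1656.6006


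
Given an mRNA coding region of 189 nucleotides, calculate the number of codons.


codons = nucleotides / 3
codons = 189 / 3 = 63

63


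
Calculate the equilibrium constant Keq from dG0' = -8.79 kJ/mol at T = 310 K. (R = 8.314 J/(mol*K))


Keq = exp(-dG0 * 1000 / (R * T))
Keq = exp(-(-8.79) * 1000 / (8.314 * 310))
Keq = 30.2802

30.2802


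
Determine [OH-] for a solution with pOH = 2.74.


[OH-] = 10^(-pOH)
[OH-] = 10^(-2.74)
[OH-] = 0.0018 M

0.0018 M


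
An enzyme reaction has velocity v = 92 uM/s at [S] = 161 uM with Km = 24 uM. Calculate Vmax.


Vmax = v * (Km + [S]) / [S]
Vmax = 92 * (24 + 161) / 161
Vmax = 105.7143 uM/s

105.7143 uM/s


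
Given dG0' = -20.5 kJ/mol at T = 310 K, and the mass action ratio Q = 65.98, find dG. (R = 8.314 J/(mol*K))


dG = dG0' + RT * ln(Q) / 1000
dG = -20.5 + 8.314 * 310 * ln(65.98) / 1000
dG = -9.7026 kJ/mol

-9.7026 kJ/mol


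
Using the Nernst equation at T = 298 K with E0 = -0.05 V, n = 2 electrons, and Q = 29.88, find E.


E = E0 - (RT/nF) * ln(Q)
E = -0.05 - (8.314 * 298 / (2 * 96485)) * ln(29.88)
E = -0.0936 V

-0.0936 V


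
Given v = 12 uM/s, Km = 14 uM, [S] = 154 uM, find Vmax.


Vmax = v * (Km + [S]) / [S]
Vmax = 12 * (14 + 154) / 154
Vmax = 13.0909 uM/s

13.0909 uM/s


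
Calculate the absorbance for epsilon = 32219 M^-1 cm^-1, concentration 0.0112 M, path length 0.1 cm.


A = epsilon * c * l
A = 32219 * 0.0112 * 0.1
A = 36.0853

36.0853


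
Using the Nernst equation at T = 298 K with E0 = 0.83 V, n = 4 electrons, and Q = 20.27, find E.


E = E0 - (RT/nF) * ln(Q)
E = 0.83 - (8.314 * 298 / (4 * 96485)) * ln(20.27)
E = 0.8107 V

0.8107 V


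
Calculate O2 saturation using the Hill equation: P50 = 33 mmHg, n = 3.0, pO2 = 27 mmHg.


Y = pO2^n / (P50^n + pO2^n)
Y = 27^3.0 / (33^3.0 + 27^3.0)
Y = 35.39%

35.39%


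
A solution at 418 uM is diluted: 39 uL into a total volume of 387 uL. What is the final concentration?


C2 = C1 * V1 / V2
C2 = 418 * 39 / 387
C2 = 42.124 uM

42.124 uM


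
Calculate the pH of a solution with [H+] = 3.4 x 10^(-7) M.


pH = -log10([H+])
pH = -log10(3.4 x 10^(-7))
pH = 6.4685

6.4685


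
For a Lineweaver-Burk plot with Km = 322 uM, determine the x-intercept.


x-intercept = -1/Km
= -1/322
= -0.0031 1/uM

-0.0031 1/uM


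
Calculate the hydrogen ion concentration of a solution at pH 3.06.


[H+] = 10^(-pH)
[H+] = 10^(-3.06)
[H+] = 8.710e-04 M

8.710e-04 M


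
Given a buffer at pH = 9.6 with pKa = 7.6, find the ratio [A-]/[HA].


[A-]/[HA] = 10^(pH - pKa)
= 10^(9.6 - 7.6)
= 100.0

100.0


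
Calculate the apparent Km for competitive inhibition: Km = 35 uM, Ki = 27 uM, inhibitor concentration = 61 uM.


Km_app = Km * (1 + [I]/Ki)
Km_app = 35 * (1 + 61/27)
Km_app = 114.0741 uM

114.0741 uM


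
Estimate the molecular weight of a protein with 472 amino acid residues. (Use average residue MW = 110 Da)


MW = n_residues * 110 Da
MW = 472 * 110
MW = 51920 Da

51920 Da


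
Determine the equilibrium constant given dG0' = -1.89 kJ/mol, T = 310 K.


Keq = exp(-dG0 * 1000 / (R * T))
Keq = exp(-(-1.89) * 1000 / (8.314 * 310))
Keq = 2.082

2.082


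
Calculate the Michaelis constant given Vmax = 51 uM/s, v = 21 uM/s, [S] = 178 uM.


Km = [S] * (Vmax - v) / v
Km = 178 * (51 - 21) / 21
Km = 254.2857 uM

254.2857 uM


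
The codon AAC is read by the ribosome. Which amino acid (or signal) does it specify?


Standard genetic code lookup.
Codon AAC -> Asn

Asn


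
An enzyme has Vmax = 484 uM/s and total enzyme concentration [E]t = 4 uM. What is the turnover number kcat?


kcat = Vmax / [E]t
kcat = 484 / 4
kcat = 121.0 s^-1

121.0 s^-1


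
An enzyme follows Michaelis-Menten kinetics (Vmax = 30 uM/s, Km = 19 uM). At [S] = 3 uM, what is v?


v = Vmax * [S] / (Km + [S])
v = 30 * 3 / (19 + 3)
v = 4.0909 uM/s

4.0909 uM/s


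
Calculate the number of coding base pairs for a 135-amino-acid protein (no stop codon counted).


Each amino acid = 1 codon = 3 bp
bp = 135 * 3 = 405 bp

405 bp


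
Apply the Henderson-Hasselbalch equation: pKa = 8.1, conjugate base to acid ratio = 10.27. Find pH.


pH = pKa + log10([A-]/[HA])
pH = 8.1 + log10(10.27)
pH = 9.1116

9.1116


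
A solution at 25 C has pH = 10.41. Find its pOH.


pOH = 14 - pH
pOH = 14 - 10.41
pOH = 3.59

3.59


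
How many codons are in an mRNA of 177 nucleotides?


codons = nucleotides / 3
codons = 177 / 3 = 59

59


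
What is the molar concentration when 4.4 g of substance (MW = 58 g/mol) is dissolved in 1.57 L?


C = (mass / MW) / volume
C = (4.4 / 58) / 1.57
C = 0.0483 M

0.0483 M


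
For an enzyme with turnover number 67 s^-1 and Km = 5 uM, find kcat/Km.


Catalytic efficiency = kcat / Km
= 67 / 5
= 13.4 uM^-1*s^-1

13.4 uM^-1*s^-1


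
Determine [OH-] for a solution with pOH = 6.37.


[OH-] = 10^(-pOH)
[OH-] = 10^(-6.37)
[OH-] = 4.266e-07 M

4.266e-07 M


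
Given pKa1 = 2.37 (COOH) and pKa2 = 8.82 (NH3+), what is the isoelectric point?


pI = (pKa1 + pKa2) / 2
pI = (2.37 + 8.82) / 2
pI = 5.595

5.595


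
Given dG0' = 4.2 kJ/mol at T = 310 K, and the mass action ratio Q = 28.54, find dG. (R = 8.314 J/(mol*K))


dG = dG0' + RT * ln(Q) / 1000
dG = 4.2 + 8.314 * 310 * ln(28.54) / 1000
dG = 12.8375 kJ/mol

12.8375 kJ/mol


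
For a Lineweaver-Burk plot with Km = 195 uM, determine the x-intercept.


x-intercept = -1/Km
= -1/195
= -0.0051 1/uM

-0.0051 1/uM


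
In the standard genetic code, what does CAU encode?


Standard genetic code lookup.
Codon CAU -> His

His


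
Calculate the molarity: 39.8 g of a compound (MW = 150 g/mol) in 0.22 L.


C = (mass / MW) / volume
C = (39.8 / 150) / 0.22
C = 1.2061 M

1.2061 M


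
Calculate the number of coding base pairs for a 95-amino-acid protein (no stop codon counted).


Each amino acid = 1 codon = 3 bp
bp = 95 * 3 = 285 bp

285 bp


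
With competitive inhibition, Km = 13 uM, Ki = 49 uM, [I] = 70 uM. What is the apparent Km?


Km_app = Km * (1 + [I]/Ki)
Km_app = 13 * (1 + 70/49)
Km_app = 31.5714 uM

31.5714 uM


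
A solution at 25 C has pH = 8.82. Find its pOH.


pOH = 14 - pH
pOH = 14 - 8.82
pOH = 5.18

5.18


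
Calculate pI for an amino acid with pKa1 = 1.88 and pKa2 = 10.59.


pI = (pKa1 + pKa2) / 2
pI = (1.88 + 10.59) / 2
pI = 6.235

6.235


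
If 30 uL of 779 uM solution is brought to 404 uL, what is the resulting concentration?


C2 = C1 * V1 / V2
C2 = 779 * 30 / 404
C2 = 57.8465 uM

57.8465 uM


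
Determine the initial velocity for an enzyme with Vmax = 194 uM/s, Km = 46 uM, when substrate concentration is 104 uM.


v = Vmax * [S] / (Km + [S])
v = 194 * 104 / (46 + 104)
v = 134.5067 uM/s

134.5067 uM/s


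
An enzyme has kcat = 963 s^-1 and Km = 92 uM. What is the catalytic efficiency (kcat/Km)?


Catalytic efficiency = kcat / Km
= 963 / 92
= 10.4674 uM^-1*s^-1

10.4674 uM^-1*s^-1


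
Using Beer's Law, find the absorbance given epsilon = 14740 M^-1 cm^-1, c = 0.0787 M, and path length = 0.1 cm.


A = epsilon * c * l
A = 14740 * 0.0787 * 0.1
A = 116.0038

116.0038


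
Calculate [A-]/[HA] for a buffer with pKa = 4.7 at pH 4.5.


[A-]/[HA] = 10^(pH - pKa)
= 10^(4.5 - 4.7)
= 0.631

0.631


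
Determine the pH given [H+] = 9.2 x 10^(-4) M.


pH = -log10([H+])
pH = -log10(9.2 x 10^(-4))
pH = 3.0362

3.0362


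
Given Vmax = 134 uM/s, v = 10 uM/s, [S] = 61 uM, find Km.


Km = [S] * (Vmax - v) / v
Km = 61 * (134 - 10) / 10
Km = 756.4 uM

756.4 uM


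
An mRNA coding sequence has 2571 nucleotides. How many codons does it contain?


codons = nucleotides / 3
codons = 2571 / 3 = 857

857


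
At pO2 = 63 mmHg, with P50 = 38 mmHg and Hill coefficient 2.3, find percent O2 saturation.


Y = pO2^n / (P50^n + pO2^n)
Y = 63^2.3 / (38^2.3 + 63^2.3)
Y = 76.18%

76.18%


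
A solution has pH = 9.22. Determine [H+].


[H+] = 10^(-pH)
[H+] = 10^(-9.22)
[H+] = 6.026e-10 M

6.026e-10 M


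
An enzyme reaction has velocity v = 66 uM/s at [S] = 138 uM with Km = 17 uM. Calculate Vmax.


Vmax = v * (Km + [S]) / [S]
Vmax = 66 * (17 + 138) / 138
Vmax = 74.1304 uM/s

74.1304 uM/s


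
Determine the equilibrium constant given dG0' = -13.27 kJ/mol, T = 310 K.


Keq = exp(-dG0 * 1000 / (R * T))
Keq = exp(-(-13.27) * 1000 / (8.314 * 310))
Keq = 172.2108

172.2108


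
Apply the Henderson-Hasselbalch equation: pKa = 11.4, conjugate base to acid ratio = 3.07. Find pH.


pH = pKa + log10([A-]/[HA])
pH = 11.4 + log10(3.07)
pH = 11.8871

11.8871


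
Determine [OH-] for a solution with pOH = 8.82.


[OH-] = 10^(-pOH)
[OH-] = 10^(-8.82)
[OH-] = 1.514e-09 M

1.514e-09 M


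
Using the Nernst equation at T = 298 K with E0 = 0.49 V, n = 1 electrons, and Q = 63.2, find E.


E = E0 - (RT/nF) * ln(Q)
E = 0.49 - (8.314 * 298 / (1 * 96485)) * ln(63.2)
E = 0.3835 V

0.3835 V


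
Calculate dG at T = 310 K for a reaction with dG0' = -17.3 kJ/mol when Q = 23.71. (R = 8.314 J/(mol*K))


dG = dG0' + RT * ln(Q) / 1000
dG = -17.3 + 8.314 * 310 * ln(23.71) / 1000
dG = -9.1404 kJ/mol

-9.1404 kJ/mol


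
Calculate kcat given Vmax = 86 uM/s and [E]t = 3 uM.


kcat = Vmax / [E]t
kcat = 86 / 3
kcat = 28.6667 s^-1

28.6667 s^-1


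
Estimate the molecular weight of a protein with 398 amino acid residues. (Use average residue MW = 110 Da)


MW = n_residues * 110 Da
MW = 398 * 110
MW = 43780 Da

43780 Da


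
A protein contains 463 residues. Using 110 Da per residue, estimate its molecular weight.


MW = n_residues * 110 Da
MW = 463 * 110
MW = 50930 Da

50930 Da


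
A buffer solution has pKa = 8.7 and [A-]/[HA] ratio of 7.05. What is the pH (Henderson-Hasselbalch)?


pH = pKa + log10([A-]/[HA])
pH = 8.7 + log10(7.05)
pH = 9.5482

9.5482


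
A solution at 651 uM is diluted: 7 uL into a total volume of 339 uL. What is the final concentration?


C2 = C1 * V1 / V2
C2 = 651 * 7 / 339
C2 = 13.4425 uM

13.4425 uM


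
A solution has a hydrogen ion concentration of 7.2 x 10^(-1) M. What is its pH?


pH = -log10([H+])
pH = -log10(7.2 x 10^(-1))
pH = 0.1427

0.1427


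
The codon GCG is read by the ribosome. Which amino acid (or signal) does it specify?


Standard genetic code lookup.
Codon GCG -> Ala

Ala


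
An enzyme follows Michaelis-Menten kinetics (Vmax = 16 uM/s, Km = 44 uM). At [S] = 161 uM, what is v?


v = Vmax * [S] / (Km + [S])
v = 16 * 161 / (44 + 161)
v = 12.5659 uM/s

12.5659 uM/s


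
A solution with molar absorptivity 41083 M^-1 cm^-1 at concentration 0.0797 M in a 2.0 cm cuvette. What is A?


A = epsilon * c * l
A = 41083 * 0.0797 * 2.0
A = 6548.6302

6548.6302


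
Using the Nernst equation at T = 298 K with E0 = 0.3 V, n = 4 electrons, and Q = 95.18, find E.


E = E0 - (RT/nF) * ln(Q)
E = 0.3 - (8.314 * 298 / (4 * 96485)) * ln(95.18)
E = 0.2708 V

0.2708 V


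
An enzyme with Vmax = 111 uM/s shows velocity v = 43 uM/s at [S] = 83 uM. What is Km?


Km = [S] * (Vmax - v) / v
Km = 83 * (111 - 43) / 43
Km = 131.2558 uM

131.2558 uM


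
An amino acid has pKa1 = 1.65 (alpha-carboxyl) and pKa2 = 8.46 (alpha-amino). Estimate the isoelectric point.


pI = (pKa1 + pKa2) / 2
pI = (1.65 + 8.46) / 2
pI = 5.055

5.055


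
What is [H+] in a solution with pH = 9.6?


[H+] = 10^(-pH)
[H+] = 10^(-9.6)
[H+] = 2.512e-10 M

2.512e-10 M


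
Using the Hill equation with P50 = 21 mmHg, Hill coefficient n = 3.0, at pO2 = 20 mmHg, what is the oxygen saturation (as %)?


Y = pO2^n / (P50^n + pO2^n)
Y = 20^3.0 / (21^3.0 + 20^3.0)
Y = 46.35%

46.35%


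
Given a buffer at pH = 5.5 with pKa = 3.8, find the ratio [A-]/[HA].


[A-]/[HA] = 10^(pH - pKa)
= 10^(5.5 - 3.8)
= 50.1187

50.1187


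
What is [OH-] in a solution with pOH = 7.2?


[OH-] = 10^(-pOH)
[OH-] = 10^(-7.2)
[OH-] = 6.310e-08 M

6.310e-08 M


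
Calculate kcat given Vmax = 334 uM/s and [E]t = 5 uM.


kcat = Vmax / [E]t
kcat = 334 / 5
kcat = 66.8 s^-1

66.8 s^-1


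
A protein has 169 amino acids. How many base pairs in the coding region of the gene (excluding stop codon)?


Each amino acid = 1 codon = 3 bp
bp = 169 * 3 = 507 bp

507 bp


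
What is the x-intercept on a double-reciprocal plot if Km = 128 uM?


x-intercept = -1/Km
= -1/128
= -0.0078 1/uM

-0.0078 1/uM


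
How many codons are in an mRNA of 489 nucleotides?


codons = nucleotides / 3
codons = 489 / 3 = 163

163


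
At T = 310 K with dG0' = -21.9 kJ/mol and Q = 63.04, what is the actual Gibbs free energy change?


dG = dG0' + RT * ln(Q) / 1000
dG = -21.9 + 8.314 * 310 * ln(63.04) / 1000
dG = -11.2201 kJ/mol

-11.2201 kJ/mol


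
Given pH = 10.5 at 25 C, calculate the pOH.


pOH = 14 - pH
pOH = 14 - 10.5
pOH = 3.5

3.5


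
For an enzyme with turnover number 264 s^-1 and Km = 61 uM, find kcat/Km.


Catalytic efficiency = kcat / Km
= 264 / 61
= 4.3279 uM^-1*s^-1

4.3279 uM^-1*s^-1


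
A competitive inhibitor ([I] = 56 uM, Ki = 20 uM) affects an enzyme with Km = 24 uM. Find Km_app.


Km_app = Km * (1 + [I]/Ki)
Km_app = 24 * (1 + 56/20)
Km_app = 91.2 uM

91.2 uM


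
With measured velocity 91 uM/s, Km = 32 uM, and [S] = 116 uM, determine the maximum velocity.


Vmax = v * (Km + [S]) / [S]
Vmax = 91 * (32 + 116) / 116
Vmax = 116.1034 uM/s

116.1034 uM/s


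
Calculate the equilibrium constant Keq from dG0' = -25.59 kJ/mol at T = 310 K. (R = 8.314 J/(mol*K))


Keq = exp(-dG0 * 1000 / (R * T))
Keq = exp(-(-25.59) * 1000 / (8.314 * 310))
Keq = 20513.5591

20513.5591


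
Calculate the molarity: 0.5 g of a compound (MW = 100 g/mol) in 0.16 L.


C = (mass / MW) / volume
C = (0.5 / 100) / 0.16
C = 0.0312 M

0.0312 M


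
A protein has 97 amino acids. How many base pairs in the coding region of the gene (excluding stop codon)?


Each amino acid = 1 codon = 3 bp
bp = 97 * 3 = 291 bp

291 bp


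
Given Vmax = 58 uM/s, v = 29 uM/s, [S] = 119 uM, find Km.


Km = [S] * (Vmax - v) / v
Km = 119 * (58 - 29) / 29
Km = 119.0 uM

119.0 uM


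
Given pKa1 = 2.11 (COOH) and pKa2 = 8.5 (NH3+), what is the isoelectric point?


pI = (pKa1 + pKa2) / 2
pI = (2.11 + 8.5) / 2
pI = 5.305

5.305


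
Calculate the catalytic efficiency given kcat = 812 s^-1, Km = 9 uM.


Catalytic efficiency = kcat / Km
= 812 / 9
= 90.2222 uM^-1*s^-1

90.2222 uM^-1*s^-1


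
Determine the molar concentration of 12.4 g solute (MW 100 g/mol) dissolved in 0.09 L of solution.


C = (mass / MW) / volume
C = (12.4 / 100) / 0.09
C = 1.3778 M

1.3778 M


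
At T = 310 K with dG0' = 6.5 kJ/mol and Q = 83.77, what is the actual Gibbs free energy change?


dG = dG0' + RT * ln(Q) / 1000
dG = 6.5 + 8.314 * 310 * ln(83.77) / 1000
dG = 17.9127 kJ/mol

17.9127 kJ/mol


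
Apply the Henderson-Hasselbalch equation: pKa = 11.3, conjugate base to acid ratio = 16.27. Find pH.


pH = pKa + log10([A-]/[HA])
pH = 11.3 + log10(16.27)
pH = 12.5114

12.5114


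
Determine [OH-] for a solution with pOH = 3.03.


[OH-] = 10^(-pOH)
[OH-] = 10^(-3.03)
[OH-] = 9.333e-04 M

9.333e-04 M


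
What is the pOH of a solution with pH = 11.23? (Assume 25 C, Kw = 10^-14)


pOH = 14 - pH
pOH = 14 - 11.23
pOH = 2.77

2.77


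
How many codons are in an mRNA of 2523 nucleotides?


codons = nucleotides / 3
codons = 2523 / 3 = 841

841


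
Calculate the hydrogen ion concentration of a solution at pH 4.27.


[H+] = 10^(-pH)
[H+] = 10^(-4.27)
[H+] = 5.370e-05 M

5.370e-05 M


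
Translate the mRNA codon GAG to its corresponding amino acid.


Standard genetic code lookup.
Codon GAG -> Glu

Glu


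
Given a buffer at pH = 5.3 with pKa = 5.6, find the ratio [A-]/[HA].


[A-]/[HA] = 10^(pH - pKa)
= 10^(5.3 - 5.6)
= 0.5012

0.5012


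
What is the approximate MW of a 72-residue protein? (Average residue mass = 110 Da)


MW = n_residues * 110 Da
MW = 72 * 110
MW = 7920 Da

7920 Da


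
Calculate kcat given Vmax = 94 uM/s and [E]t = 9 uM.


kcat = Vmax / [E]t
kcat = 94 / 9
kcat = 10.4444 s^-1

10.4444 s^-1


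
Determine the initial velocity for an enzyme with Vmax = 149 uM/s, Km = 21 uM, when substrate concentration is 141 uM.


v = Vmax * [S] / (Km + [S])
v = 149 * 141 / (21 + 141)
v = 129.6852 uM/s

129.6852 uM/s


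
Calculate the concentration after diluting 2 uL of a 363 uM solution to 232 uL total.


C2 = C1 * V1 / V2
C2 = 363 * 2 / 232
C2 = 3.1293 uM

3.1293 uM


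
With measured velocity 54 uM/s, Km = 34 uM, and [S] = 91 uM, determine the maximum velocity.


Vmax = v * (Km + [S]) / [S]
Vmax = 54 * (34 + 91) / 91
Vmax = 74.1758 uM/s

74.1758 uM/s


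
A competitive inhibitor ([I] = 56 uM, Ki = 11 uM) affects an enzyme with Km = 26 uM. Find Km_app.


Km_app = Km * (1 + [I]/Ki)
Km_app = 26 * (1 + 56/11)
Km_app = 158.3636 uM

158.3636 uM


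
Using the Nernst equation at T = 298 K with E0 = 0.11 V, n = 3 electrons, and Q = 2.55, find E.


E = E0 - (RT/nF) * ln(Q)
E = 0.11 - (8.314 * 298 / (3 * 96485)) * ln(2.55)
E = 0.102 V

0.102 V


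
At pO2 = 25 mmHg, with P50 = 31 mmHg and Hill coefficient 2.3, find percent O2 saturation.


Y = pO2^n / (P50^n + pO2^n)
Y = 25^2.3 / (31^2.3 + 25^2.3)
Y = 37.88%

37.88%


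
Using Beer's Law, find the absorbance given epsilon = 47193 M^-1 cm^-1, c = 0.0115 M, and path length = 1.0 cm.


A = epsilon * c * l
A = 47193 * 0.0115 * 1.0
A = 542.7195

542.7195


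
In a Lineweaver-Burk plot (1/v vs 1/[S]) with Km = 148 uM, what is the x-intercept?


x-intercept = -1/Km
= -1/148
= -0.0068 1/uM

-0.0068 1/uM


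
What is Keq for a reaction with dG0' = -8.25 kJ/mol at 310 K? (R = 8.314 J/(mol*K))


Keq = exp(-dG0 * 1000 / (R * T))
Keq = exp(-(-8.25) * 1000 / (8.314 * 310))
Keq = 24.5565

24.5565


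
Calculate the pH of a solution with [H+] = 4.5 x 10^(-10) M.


pH = -log10([H+])
pH = -log10(4.5 x 10^(-10))
pH = 9.3468

9.3468


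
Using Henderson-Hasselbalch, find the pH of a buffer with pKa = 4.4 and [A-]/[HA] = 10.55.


pH = pKa + log10([A-]/[HA])
pH = 4.4 + log10(10.55)
pH = 5.4233

5.4233


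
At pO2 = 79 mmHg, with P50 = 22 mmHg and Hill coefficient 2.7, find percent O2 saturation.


Y = pO2^n / (P50^n + pO2^n)
Y = 79^2.7 / (22^2.7 + 79^2.7)
Y = 96.93%

96.93%


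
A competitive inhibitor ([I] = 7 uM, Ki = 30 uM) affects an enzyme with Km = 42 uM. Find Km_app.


Km_app = Km * (1 + [I]/Ki)
Km_app = 42 * (1 + 7/30)
Km_app = 51.8 uM

51.8 uM


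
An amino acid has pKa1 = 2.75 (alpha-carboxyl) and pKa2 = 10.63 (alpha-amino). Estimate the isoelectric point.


pI = (pKa1 + pKa2) / 2
pI = (2.75 + 10.63) / 2
pI = 6.69

6.69


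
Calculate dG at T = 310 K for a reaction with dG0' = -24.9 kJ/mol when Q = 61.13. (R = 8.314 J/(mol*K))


dG = dG0' + RT * ln(Q) / 1000
dG = -24.9 + 8.314 * 310 * ln(61.13) / 1000
dG = -14.2994 kJ/mol

-14.2994 kJ/mol


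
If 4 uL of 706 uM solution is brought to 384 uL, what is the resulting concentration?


C2 = C1 * V1 / V2
C2 = 706 * 4 / 384
C2 = 7.3542 uM

7.3542 uM


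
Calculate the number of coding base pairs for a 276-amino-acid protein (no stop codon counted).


Each amino acid = 1 codon = 3 bp
bp = 276 * 3 = 828 bp

828 bp


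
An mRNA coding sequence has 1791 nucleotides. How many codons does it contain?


codons = nucleotides / 3
codons = 1791 / 3 = 597

597


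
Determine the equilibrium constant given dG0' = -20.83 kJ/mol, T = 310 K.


Keq = exp(-dG0 * 1000 / (R * T))
Keq = exp(-(-20.83) * 1000 / (8.314 * 310))
Keq = 3235.6205

3235.6205


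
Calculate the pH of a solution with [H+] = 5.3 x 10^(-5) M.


pH = -log10([H+])
pH = -log10(5.3 x 10^(-5))
pH = 4.2757

4.2757


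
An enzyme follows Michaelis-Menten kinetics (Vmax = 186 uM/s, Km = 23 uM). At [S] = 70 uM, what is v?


v = Vmax * [S] / (Km + [S])
v = 186 * 70 / (23 + 70)
v = 140.0 uM/s

140.0 uM/s


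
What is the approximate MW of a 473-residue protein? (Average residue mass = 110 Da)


MW = n_residues * 110 Da
MW = 473 * 110
MW = 52030 Da

52030 Da


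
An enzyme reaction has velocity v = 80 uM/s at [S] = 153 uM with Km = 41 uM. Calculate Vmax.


Vmax = v * (Km + [S]) / [S]
Vmax = 80 * (41 + 153) / 153
Vmax = 101.4379 uM/s

101.4379 uM/s


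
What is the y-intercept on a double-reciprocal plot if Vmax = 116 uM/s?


y-intercept = 1/Vmax
= 1/116
= 0.0086 s/uM

0.0086 s/uM


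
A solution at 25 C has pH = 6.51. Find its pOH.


pOH = 14 - pH
pOH = 14 - 6.51
pOH = 7.49

7.49


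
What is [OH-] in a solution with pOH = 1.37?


[OH-] = 10^(-pOH)
[OH-] = 10^(-1.37)
[OH-] = 0.0427 M

0.0427 M


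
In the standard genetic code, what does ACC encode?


Standard genetic code lookup.
Codon ACC -> Thr

Thr


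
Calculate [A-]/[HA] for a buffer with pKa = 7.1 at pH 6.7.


[A-]/[HA] = 10^(pH - pKa)
= 10^(6.7 - 7.1)
= 0.3981

0.3981


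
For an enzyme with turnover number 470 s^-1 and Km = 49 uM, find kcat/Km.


Catalytic efficiency = kcat / Km
= 470 / 49
= 9.5918 uM^-1*s^-1

9.5918 uM^-1*s^-1


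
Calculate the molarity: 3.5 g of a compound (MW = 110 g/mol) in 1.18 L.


C = (mass / MW) / volume
C = (3.5 / 110) / 1.18
C = 0.027 M

0.027 M


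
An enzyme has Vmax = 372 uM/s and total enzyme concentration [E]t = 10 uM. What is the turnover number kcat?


kcat = Vmax / [E]t
kcat = 372 / 10
kcat = 37.2 s^-1

37.2 s^-1


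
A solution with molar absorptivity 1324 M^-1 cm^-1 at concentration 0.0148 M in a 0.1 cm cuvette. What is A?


A = epsilon * c * l
A = 1324 * 0.0148 * 0.1
A = 1.9595

1.9595


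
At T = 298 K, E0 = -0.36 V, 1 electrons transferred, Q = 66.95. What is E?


E = E0 - (RT/nF) * ln(Q)
E = -0.36 - (8.314 * 298 / (1 * 96485)) * ln(66.95)
E = -0.468 V

-0.468 V


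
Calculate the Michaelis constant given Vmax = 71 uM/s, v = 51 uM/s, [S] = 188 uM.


Km = [S] * (Vmax - v) / v
Km = 188 * (71 - 51) / 51
Km = 73.7255 uM

73.7255 uM


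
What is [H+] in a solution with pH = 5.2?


[H+] = 10^(-pH)
[H+] = 10^(-5.2)
[H+] = 6.310e-06 M

6.310e-06 M


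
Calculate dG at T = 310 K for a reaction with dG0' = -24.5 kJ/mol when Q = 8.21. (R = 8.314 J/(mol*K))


dG = dG0' + RT * ln(Q) / 1000
dG = -24.5 + 8.314 * 310 * ln(8.21) / 1000
dG = -19.0738 kJ/mol

-19.0738 kJ/mol


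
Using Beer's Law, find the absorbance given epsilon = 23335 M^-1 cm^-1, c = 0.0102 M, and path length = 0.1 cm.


A = epsilon * c * l
A = 23335 * 0.0102 * 0.1
A = 23.8017

23.8017


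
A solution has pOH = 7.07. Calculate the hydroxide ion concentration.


[OH-] = 10^(-pOH)
[OH-] = 10^(-7.07)
[OH-] = 8.511e-08 M

8.511e-08 M


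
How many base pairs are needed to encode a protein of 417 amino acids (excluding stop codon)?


Each amino acid = 1 codon = 3 bp
bp = 417 * 3 = 1251 bp

1251 bp


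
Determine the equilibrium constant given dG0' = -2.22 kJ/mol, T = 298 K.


Keq = exp(-dG0 * 1000 / (R * T))
Keq = exp(-(-2.22) * 1000 / (8.314 * 298))
Keq = 2.4499

2.4499


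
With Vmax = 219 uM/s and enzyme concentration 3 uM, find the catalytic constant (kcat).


kcat = Vmax / [E]t
kcat = 219 / 3
kcat = 73.0 s^-1

73.0 s^-1


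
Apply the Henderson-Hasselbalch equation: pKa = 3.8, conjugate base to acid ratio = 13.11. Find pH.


pH = pKa + log10([A-]/[HA])
pH = 3.8 + log10(13.11)
pH = 4.9176

4.9176


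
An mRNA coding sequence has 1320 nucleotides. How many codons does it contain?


codons = nucleotides / 3
codons = 1320 / 3 = 440

440


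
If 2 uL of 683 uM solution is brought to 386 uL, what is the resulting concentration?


C2 = C1 * V1 / V2
C2 = 683 * 2 / 386
C2 = 3.5389 uM

3.5389 uM


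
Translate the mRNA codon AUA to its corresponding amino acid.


Standard genetic code lookup.
Codon AUA -> Ile

Ile


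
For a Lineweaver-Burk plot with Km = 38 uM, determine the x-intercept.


x-intercept = -1/Km
= -1/38
= -0.0263 1/uM

-0.0263 1/uM


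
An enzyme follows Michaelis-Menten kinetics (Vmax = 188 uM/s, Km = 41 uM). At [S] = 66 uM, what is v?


v = Vmax * [S] / (Km + [S])
v = 188 * 66 / (41 + 66)
v = 115.9626 uM/s

115.9626 uM/s


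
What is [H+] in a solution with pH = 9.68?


[H+] = 10^(-pH)
[H+] = 10^(-9.68)
[H+] = 2.089e-10 M

2.089e-10 M


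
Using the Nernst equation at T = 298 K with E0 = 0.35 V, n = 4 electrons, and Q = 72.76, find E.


E = E0 - (RT/nF) * ln(Q)
E = 0.35 - (8.314 * 298 / (4 * 96485)) * ln(72.76)
E = 0.3225 V

0.3225 V


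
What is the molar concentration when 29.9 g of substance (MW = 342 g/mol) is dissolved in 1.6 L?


C = (mass / MW) / volume
C = (29.9 / 342) / 1.6
C = 0.0546 M

0.0546 M


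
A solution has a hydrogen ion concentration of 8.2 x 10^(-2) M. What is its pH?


pH = -log10([H+])
pH = -log10(8.2 x 10^(-2))
pH = 1.0862

1.0862


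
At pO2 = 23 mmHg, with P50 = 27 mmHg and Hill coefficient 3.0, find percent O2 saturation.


Y = pO2^n / (P50^n + pO2^n)
Y = 23^3.0 / (27^3.0 + 23^3.0)
Y = 38.2%

38.2%


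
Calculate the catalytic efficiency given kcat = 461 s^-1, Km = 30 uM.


Catalytic efficiency = kcat / Km
= 461 / 30
= 15.3667 uM^-1*s^-1

15.3667 uM^-1*s^-1


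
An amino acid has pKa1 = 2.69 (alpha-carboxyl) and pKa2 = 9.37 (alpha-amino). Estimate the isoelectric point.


pI = (pKa1 + pKa2) / 2
pI = (2.69 + 9.37) / 2
pI = 6.03

6.03


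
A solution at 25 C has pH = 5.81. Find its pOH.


pOH = 14 - pH
pOH = 14 - 5.81
pOH = 8.19

8.19


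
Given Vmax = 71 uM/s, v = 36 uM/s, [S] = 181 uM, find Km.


Km = [S] * (Vmax - v) / v
Km = 181 * (71 - 36) / 36
Km = 175.9722 uM

175.9722 uM


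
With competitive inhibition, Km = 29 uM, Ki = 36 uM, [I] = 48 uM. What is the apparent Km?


Km_app = Km * (1 + [I]/Ki)
Km_app = 29 * (1 + 48/36)
Km_app = 67.6667 uM

67.6667 uM


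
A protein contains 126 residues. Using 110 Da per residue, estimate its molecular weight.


MW = n_residues * 110 Da
MW = 126 * 110
MW = 13860 Da

13860 Da


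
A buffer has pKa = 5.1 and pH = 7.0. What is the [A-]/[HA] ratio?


[A-]/[HA] = 10^(pH - pKa)
= 10^(7.0 - 5.1)
= 79.4328

79.4328


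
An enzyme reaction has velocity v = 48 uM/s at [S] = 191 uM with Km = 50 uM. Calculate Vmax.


Vmax = v * (Km + [S]) / [S]
Vmax = 48 * (50 + 191) / 191
Vmax = 60.5654 uM/s

60.5654 uM/s


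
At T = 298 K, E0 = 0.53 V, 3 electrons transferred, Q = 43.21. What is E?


E = E0 - (RT/nF) * ln(Q)
E = 0.53 - (8.314 * 298 / (3 * 96485)) * ln(43.21)
E = 0.4978 V

0.4978 V


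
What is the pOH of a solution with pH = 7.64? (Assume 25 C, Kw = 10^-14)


pOH = 14 - pH
pOH = 14 - 7.64
pOH = 6.36

6.36


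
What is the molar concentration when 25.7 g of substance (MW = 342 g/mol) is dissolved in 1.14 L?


C = (mass / MW) / volume
C = (25.7 / 342) / 1.14
C = 0.0659 M

0.0659 M


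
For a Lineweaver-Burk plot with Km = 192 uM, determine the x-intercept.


x-intercept = -1/Km
= -1/192
= -0.0052 1/uM

-0.0052 1/uM


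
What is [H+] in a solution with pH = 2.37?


[H+] = 10^(-pH)
[H+] = 10^(-2.37)
[H+] = 0.0043 M

0.0043 M


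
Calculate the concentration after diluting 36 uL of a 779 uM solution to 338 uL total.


C2 = C1 * V1 / V2
C2 = 779 * 36 / 338
C2 = 82.9704 uM

82.9704 uM


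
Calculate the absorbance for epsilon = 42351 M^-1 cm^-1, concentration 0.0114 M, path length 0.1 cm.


A = epsilon * c * l
A = 42351 * 0.0114 * 0.1
A = 48.2801

48.2801


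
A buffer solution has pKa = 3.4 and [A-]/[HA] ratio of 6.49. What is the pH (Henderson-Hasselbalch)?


pH = pKa + log10([A-]/[HA])
pH = 3.4 + log10(6.49)
pH = 4.2122

4.2122


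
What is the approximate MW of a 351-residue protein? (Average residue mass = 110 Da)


MW = n_residues * 110 Da
MW = 351 * 110
MW = 38610 Da

38610 Da


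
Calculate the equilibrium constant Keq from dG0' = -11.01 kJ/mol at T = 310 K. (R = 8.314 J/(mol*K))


Keq = exp(-dG0 * 1000 / (R * T))
Keq = exp(-(-11.01) * 1000 / (8.314 * 310))
Keq = 71.6538

71.6538


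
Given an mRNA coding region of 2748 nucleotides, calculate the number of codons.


codons = nucleotides / 3
codons = 2748 / 3 = 916

916


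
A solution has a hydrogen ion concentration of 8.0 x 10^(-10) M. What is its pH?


pH = -log10([H+])
pH = -log10(8.0 x 10^(-10))
pH = 9.0969

9.0969


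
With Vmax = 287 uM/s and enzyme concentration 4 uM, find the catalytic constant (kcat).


kcat = Vmax / [E]t
kcat = 287 / 4
kcat = 71.75 s^-1

71.75 s^-1


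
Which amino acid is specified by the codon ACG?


Standard genetic code lookup.
Codon ACG -> Thr

Thr


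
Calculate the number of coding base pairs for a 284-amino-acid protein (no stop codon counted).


Each amino acid = 1 codon = 3 bp
bp = 284 * 3 = 852 bp

852 bp


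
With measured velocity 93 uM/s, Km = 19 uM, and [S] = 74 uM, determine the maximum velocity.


Vmax = v * (Km + [S]) / [S]
Vmax = 93 * (19 + 74) / 74
Vmax = 116.8784 uM/s

116.8784 uM/s


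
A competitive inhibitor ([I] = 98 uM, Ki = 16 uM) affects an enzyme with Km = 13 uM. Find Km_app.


Km_app = Km * (1 + [I]/Ki)
Km_app = 13 * (1 + 98/16)
Km_app = 92.625 uM

92.625 uM


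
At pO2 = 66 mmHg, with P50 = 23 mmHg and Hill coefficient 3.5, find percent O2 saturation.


Y = pO2^n / (P50^n + pO2^n)
Y = 66^3.5 / (23^3.5 + 66^3.5)
Y = 97.56%

97.56%


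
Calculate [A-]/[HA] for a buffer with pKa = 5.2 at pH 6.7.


[A-]/[HA] = 10^(pH - pKa)
= 10^(6.7 - 5.2)
= 31.6228

31.6228


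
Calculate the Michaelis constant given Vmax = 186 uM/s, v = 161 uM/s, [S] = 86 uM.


Km = [S] * (Vmax - v) / v
Km = 86 * (186 - 161) / 161
Km = 13.354 uM

13.354 uM


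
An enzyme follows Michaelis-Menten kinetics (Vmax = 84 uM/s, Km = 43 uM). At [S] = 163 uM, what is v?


v = Vmax * [S] / (Km + [S])
v = 84 * 163 / (43 + 163)
v = 66.466 uM/s

66.466 uM/s


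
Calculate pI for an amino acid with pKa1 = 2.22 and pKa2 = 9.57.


pI = (pKa1 + pKa2) / 2
pI = (2.22 + 9.57) / 2
pI = 5.895

5.895


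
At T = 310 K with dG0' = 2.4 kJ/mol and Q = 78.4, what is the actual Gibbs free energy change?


dG = dG0' + RT * ln(Q) / 1000
dG = 2.4 + 8.314 * 310 * ln(78.4) / 1000
dG = 13.6419 kJ/mol

13.6419 kJ/mol


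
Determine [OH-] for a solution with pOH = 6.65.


[OH-] = 10^(-pOH)
[OH-] = 10^(-6.65)
[OH-] = 2.239e-07 M

2.239e-07 M


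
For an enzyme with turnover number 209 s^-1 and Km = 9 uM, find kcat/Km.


Catalytic efficiency = kcat / Km
= 209 / 9
= 23.2222 uM^-1*s^-1

23.2222 uM^-1*s^-1


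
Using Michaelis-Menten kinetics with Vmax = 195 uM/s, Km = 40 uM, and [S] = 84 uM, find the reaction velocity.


v = Vmax * [S] / (Km + [S])
v = 195 * 84 / (40 + 84)
v = 132.0968 uM/s

132.0968 uM/s


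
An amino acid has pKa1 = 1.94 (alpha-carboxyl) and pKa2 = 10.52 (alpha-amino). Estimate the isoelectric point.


pI = (pKa1 + pKa2) / 2
pI = (1.94 + 10.52) / 2
pI = 6.23

6.23


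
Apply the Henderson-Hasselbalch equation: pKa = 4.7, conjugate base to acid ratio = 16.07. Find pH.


pH = pKa + log10([A-]/[HA])
pH = 4.7 + log10(16.07)
pH = 5.906

5.906


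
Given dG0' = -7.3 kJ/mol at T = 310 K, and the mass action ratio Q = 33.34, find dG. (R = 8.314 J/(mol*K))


dG = dG0' + RT * ln(Q) / 1000
dG = -7.3 + 8.314 * 310 * ln(33.34) / 1000
dG = 1.7381 kJ/mol

1.7381 kJ/mol


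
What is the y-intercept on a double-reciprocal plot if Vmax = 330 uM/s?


y-intercept = 1/Vmax
= 1/330
= 0.003 s/uM

0.003 s/uM


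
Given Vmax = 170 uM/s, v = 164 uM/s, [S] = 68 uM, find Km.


Km = [S] * (Vmax - v) / v
Km = 68 * (170 - 164) / 164
Km = 2.4878 uM

2.4878 uM


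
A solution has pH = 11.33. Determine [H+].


[H+] = 10^(-pH)
[H+] = 10^(-11.33)
[H+] = 4.677e-12 M

4.677e-12 M


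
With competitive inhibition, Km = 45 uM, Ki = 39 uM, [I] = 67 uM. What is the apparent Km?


Km_app = Km * (1 + [I]/Ki)
Km_app = 45 * (1 + 67/39)
Km_app = 122.3077 uM

122.3077 uM


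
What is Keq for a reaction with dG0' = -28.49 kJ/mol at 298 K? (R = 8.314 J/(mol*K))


Keq = exp(-dG0 * 1000 / (R * T))
Keq = exp(-(-28.49) * 1000 / (8.314 * 298))
Keq = 98633.0104

98633.0104
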